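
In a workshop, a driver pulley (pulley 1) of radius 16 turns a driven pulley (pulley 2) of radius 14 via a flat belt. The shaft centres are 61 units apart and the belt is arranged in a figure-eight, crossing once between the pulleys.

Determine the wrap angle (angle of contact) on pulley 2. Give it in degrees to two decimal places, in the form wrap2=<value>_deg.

crossed belt: β = asin((r1+r2)/C) = asin(30/61) = 29.4592°
wrap1 = wrap2 = π + 2β = 238.9183°

wrap2=238.92_deg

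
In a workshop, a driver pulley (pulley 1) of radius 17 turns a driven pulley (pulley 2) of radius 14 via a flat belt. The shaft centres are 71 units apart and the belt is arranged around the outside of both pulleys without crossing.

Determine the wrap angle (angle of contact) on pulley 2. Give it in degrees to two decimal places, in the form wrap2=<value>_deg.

open belt: β = asin((r2−r1)/C) = asin(-3/71) = -2.4217°
wrap1 = π − 2β = 184.8433°
wrap2 = π + 2β = 175.1567°

wrap2=175.16_deg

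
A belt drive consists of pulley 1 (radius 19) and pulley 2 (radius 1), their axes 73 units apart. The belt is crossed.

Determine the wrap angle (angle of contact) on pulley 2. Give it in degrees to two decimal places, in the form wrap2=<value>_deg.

crossed belt: β = asin((r1+r2)/C) = asin(20/73) = 15.9008°
wrap1 = wrap2 = π + 2β = 211.8016°

wrap2=211.80_deg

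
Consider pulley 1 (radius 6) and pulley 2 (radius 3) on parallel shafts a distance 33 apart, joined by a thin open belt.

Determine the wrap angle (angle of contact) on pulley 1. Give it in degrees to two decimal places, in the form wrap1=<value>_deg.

wrap1=190.43_deg

open belt: β = asin((r2−r1)/C) = asin(-3/33) = -5.2159°
wrap1 = π − 2β = 190.4318°
wrap2 = π + 2β = 169.5682°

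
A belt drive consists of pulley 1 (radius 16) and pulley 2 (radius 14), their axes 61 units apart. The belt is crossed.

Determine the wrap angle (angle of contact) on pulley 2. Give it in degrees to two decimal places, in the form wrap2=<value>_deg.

crossed belt: β = asin((r1+r2)/C) = asin(30/61) = 29.4592°
wrap1 = wrap2 = π + 2β = 238.9183°

wrap2=238.92_deg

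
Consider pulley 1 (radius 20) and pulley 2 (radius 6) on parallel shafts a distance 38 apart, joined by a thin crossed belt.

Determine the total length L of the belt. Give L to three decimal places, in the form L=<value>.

crossed belt: β = asin((r1+r2)/C) = asin(26/38) = 43.1736°
wrap1 = wrap2 = π + 2β = 266.3471°
tangent length = C·cosβ = 27.7128
L = (r1+r2)·wrap + 2·C·cosβ = 26·4.6486 + 2·27.7128 = 176.2901

L=176.290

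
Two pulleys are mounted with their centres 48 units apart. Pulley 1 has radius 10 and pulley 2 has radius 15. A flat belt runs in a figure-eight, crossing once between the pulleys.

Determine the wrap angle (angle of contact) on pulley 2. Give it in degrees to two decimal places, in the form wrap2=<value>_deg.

wrap2=242.78_deg

crossed belt: β = asin((r1+r2)/C) = asin(25/48) = 31.3882°
wrap1 = wrap2 = π + 2β = 242.7763°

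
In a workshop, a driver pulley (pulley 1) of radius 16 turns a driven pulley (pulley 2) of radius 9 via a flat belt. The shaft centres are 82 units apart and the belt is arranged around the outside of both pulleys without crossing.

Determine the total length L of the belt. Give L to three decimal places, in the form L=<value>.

open belt: β = asin((r2−r1)/C) = asin(-7/82) = -4.8971°
wrap1 = π − 2β = 189.7941°
wrap2 = π + 2β = 170.2059°
tangent length = C·cosβ = 81.7007
L = r1·wrap1 + r2·wrap2 + 2·C·cosβ = 16·3.3125 + 9·2.9707 + 2·81.7007 = 243.1377

L=243.138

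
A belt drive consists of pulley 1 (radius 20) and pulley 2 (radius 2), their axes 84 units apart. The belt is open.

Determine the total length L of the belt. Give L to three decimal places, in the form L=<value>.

L=240.987

open belt: β = asin((r2−r1)/C) = asin(-18/84) = -12.3736°
wrap1 = π − 2β = 204.7473°
wrap2 = π + 2β = 155.2527°
tangent length = C·cosβ = 82.0488
L = r1·wrap1 + r2·wrap2 + 2·C·cosβ = 20·3.5735 + 2·2.7097 + 2·82.0488 = 240.9871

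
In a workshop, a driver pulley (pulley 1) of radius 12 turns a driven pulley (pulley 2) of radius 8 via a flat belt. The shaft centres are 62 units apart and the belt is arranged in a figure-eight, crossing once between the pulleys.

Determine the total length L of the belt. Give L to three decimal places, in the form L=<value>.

crossed belt: β = asin((r1+r2)/C) = asin(20/62) = 18.8191°
wrap1 = wrap2 = π + 2β = 217.6381°
tangent length = C·cosβ = 58.6856
L = (r1+r2)·wrap + 2·C·cosβ = 20·3.7985 + 2·58.6856 = 193.3412

L=193.341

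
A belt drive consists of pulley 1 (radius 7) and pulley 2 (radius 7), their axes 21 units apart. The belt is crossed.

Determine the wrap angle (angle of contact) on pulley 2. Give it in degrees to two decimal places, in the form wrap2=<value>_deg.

crossed belt: β = asin((r1+r2)/C) = asin(14/21) = 41.8103°
wrap1 = wrap2 = π + 2β = 263.6206°

wrap2=263.62_deg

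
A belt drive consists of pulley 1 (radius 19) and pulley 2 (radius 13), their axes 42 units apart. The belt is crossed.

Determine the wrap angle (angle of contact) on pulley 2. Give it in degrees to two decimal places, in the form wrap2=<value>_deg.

wrap2=279.26_deg

crossed belt: β = asin((r1+r2)/C) = asin(32/42) = 49.6324°
wrap1 = wrap2 = π + 2β = 279.2648°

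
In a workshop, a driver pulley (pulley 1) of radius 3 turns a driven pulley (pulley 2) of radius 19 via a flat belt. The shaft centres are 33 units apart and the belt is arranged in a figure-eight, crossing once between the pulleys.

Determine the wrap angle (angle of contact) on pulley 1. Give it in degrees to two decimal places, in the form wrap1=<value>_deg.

crossed belt: β = asin((r1+r2)/C) = asin(22/33) = 41.8103°
wrap1 = wrap2 = π + 2β = 263.6206°

wrap1=263.62_deg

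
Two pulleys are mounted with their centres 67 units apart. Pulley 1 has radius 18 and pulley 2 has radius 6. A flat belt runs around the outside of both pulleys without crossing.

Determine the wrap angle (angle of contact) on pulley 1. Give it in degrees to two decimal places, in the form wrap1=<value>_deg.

open belt: β = asin((r2−r1)/C) = asin(-12/67) = -10.3176°
wrap1 = π − 2β = 200.6352°
wrap2 = π + 2β = 159.3648°

wrap1=200.64_deg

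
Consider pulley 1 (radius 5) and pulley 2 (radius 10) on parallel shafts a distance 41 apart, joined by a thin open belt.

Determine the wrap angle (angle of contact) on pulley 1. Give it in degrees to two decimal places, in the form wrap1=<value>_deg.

wrap1=165.99_deg

open belt: β = asin((r2−r1)/C) = asin(5/41) = 7.0047°
wrap1 = π − 2β = 165.9905°
wrap2 = π + 2β = 194.0095°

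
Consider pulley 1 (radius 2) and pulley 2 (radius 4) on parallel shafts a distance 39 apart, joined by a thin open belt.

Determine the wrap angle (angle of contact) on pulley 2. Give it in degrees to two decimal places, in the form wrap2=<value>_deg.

open belt: β = asin((r2−r1)/C) = asin(2/39) = 2.9395°
wrap1 = π − 2β = 174.1209°
wrap2 = π + 2β = 185.8791°

wrap2=185.88_deg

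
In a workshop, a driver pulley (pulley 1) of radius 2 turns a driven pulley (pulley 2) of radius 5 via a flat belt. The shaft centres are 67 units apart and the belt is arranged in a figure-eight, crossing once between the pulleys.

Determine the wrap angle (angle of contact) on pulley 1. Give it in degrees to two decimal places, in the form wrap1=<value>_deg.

wrap1=191.99_deg

crossed belt: β = asin((r1+r2)/C) = asin(7/67) = 5.9971°
wrap1 = wrap2 = π + 2β = 191.9941°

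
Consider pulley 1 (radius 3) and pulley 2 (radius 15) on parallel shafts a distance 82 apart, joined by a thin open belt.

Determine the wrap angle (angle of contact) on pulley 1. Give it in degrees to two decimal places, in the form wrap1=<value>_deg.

wrap1=163.17_deg

open belt: β = asin((r2−r1)/C) = asin(12/82) = 8.4150°
wrap1 = π − 2β = 163.1701°
wrap2 = π + 2β = 196.8299°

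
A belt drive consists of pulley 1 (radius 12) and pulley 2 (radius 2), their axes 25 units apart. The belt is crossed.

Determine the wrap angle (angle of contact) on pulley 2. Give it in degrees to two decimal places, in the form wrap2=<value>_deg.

wrap2=248.11_deg

crossed belt: β = asin((r1+r2)/C) = asin(14/25) = 34.0558°
wrap1 = wrap2 = π + 2β = 248.1116°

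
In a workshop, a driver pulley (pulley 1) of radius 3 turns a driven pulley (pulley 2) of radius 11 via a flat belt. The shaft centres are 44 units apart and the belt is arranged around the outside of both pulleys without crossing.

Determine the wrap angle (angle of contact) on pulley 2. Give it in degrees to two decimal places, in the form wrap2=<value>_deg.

wrap2=200.95_deg

open belt: β = asin((r2−r1)/C) = asin(8/44) = 10.4757°
wrap1 = π − 2β = 159.0486°
wrap2 = π + 2β = 200.9514°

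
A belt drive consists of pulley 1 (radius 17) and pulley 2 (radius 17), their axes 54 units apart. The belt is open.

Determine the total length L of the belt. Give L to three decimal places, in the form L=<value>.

open belt: β = asin((r2−r1)/C) = asin(0/54) = 0.0000°
wrap1 = π − 2β = 180.0000°
wrap2 = π + 2β = 180.0000°
tangent length = C·cosβ = 54.0000
L = r1·wrap1 + r2·wrap2 + 2·C·cosβ = 17·3.1416 + 17·3.1416 + 2·54.0000 = 214.8142

L=214.814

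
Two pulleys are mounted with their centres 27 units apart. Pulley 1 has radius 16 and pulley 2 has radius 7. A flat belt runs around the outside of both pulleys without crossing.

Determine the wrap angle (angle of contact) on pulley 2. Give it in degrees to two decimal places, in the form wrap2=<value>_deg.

open belt: β = asin((r2−r1)/C) = asin(-9/27) = -19.4712°
wrap1 = π − 2β = 218.9424°
wrap2 = π + 2β = 141.0576°

wrap2=141.06_deg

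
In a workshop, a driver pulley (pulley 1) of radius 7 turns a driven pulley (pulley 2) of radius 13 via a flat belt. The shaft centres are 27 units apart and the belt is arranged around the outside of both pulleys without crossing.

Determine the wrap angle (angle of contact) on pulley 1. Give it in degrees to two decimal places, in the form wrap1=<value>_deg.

wrap1=154.32_deg

open belt: β = asin((r2−r1)/C) = asin(6/27) = 12.8396°
wrap1 = π − 2β = 154.3208°
wrap2 = π + 2β = 205.6792°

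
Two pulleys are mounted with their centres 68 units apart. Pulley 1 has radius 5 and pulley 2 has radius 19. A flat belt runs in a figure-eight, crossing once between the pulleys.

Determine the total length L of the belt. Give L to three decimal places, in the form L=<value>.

crossed belt: β = asin((r1+r2)/C) = asin(24/68) = 20.6673°
wrap1 = wrap2 = π + 2β = 221.3346°
tangent length = C·cosβ = 63.6239
L = (r1+r2)·wrap + 2·C·cosβ = 24·3.8630 + 2·63.6239 = 219.9602

L=219.960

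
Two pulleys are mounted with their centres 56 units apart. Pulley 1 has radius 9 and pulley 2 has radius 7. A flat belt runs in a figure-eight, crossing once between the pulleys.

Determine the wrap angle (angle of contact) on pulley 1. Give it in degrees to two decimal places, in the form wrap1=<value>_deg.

wrap1=213.20_deg

crossed belt: β = asin((r1+r2)/C) = asin(16/56) = 16.6015°
wrap1 = wrap2 = π + 2β = 213.2031°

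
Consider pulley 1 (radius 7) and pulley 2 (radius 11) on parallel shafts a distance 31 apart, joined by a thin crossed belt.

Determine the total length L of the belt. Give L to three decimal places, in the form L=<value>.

crossed belt: β = asin((r1+r2)/C) = asin(18/31) = 35.4959°
wrap1 = wrap2 = π + 2β = 250.9919°
tangent length = C·cosβ = 25.2389
L = (r1+r2)·wrap + 2·C·cosβ = 18·4.3806 + 2·25.2389 = 129.3291

L=129.329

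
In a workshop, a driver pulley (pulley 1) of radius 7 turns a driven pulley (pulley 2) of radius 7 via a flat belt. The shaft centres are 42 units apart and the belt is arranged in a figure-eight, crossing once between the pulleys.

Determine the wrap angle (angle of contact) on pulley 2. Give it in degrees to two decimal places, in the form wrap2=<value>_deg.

wrap2=218.94_deg

crossed belt: β = asin((r1+r2)/C) = asin(14/42) = 19.4712°
wrap1 = wrap2 = π + 2β = 218.9424°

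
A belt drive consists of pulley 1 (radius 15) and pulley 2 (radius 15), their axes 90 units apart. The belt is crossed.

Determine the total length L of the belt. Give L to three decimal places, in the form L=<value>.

L=284.344

crossed belt: β = asin((r1+r2)/C) = asin(30/90) = 19.4712°
wrap1 = wrap2 = π + 2β = 218.9424°
tangent length = C·cosβ = 84.8528
L = (r1+r2)·wrap + 2·C·cosβ = 30·3.8213 + 2·84.8528 = 284.3436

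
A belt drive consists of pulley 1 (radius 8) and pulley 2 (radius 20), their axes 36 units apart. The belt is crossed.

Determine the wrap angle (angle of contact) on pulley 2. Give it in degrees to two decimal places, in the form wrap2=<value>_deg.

crossed belt: β = asin((r1+r2)/C) = asin(28/36) = 51.0576°
wrap1 = wrap2 = π + 2β = 282.1151°

wrap2=282.12_deg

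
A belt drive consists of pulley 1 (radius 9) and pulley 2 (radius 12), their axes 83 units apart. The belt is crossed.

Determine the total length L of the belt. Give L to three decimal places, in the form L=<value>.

L=237.316

crossed belt: β = asin((r1+r2)/C) = asin(21/83) = 14.6558°
wrap1 = wrap2 = π + 2β = 209.3116°
tangent length = C·cosβ = 80.2994
L = (r1+r2)·wrap + 2·C·cosβ = 21·3.6532 + 2·80.2994 = 237.3156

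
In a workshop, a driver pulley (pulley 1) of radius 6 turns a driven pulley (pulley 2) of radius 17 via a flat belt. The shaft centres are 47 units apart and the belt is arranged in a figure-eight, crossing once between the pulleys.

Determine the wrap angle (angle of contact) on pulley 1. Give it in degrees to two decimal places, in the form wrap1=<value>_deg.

crossed belt: β = asin((r1+r2)/C) = asin(23/47) = 29.2986°
wrap1 = wrap2 = π + 2β = 238.5973°

wrap1=238.60_deg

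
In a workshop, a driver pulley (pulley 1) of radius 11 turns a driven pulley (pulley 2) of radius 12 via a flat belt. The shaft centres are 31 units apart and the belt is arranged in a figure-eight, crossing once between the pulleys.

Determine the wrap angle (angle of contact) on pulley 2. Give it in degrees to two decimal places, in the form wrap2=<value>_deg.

wrap2=275.79_deg

crossed belt: β = asin((r1+r2)/C) = asin(23/31) = 47.8966°
wrap1 = wrap2 = π + 2β = 275.7931°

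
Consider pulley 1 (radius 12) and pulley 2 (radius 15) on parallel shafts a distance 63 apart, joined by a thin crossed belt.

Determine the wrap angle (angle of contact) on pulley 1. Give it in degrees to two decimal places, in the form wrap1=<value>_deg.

wrap1=230.75_deg

crossed belt: β = asin((r1+r2)/C) = asin(27/63) = 25.3769°
wrap1 = wrap2 = π + 2β = 230.7539°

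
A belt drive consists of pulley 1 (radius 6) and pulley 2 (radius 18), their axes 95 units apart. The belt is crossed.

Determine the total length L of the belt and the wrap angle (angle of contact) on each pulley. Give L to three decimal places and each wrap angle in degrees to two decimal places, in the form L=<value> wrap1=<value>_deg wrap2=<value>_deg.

crossed belt: β = asin((r1+r2)/C) = asin(24/95) = 14.6333°
wrap1 = wrap2 = π + 2β = 209.2666°
tangent length = C·cosβ = 91.9184
L = (r1+r2)·wrap + 2·C·cosβ = 24·3.6524 + 2·91.9184 = 271.4943

L=271.494 wrap1=209.27_deg wrap2=209.27_deg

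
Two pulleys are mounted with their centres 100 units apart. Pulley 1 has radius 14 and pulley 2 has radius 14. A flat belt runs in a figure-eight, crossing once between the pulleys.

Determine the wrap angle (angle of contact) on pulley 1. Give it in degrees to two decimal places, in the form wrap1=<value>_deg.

crossed belt: β = asin((r1+r2)/C) = asin(28/100) = 16.2602°
wrap1 = wrap2 = π + 2β = 212.5204°

wrap1=212.52_deg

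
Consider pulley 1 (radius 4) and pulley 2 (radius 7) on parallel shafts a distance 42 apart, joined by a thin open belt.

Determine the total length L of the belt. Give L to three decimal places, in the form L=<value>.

open belt: β = asin((r2−r1)/C) = asin(3/42) = 4.0960°
wrap1 = π − 2β = 171.8079°
wrap2 = π + 2β = 188.1921°
tangent length = C·cosβ = 41.8927
L = r1·wrap1 + r2·wrap2 + 2·C·cosβ = 4·2.9986 + 7·3.2846 + 2·41.8927 = 118.7719

L=118.772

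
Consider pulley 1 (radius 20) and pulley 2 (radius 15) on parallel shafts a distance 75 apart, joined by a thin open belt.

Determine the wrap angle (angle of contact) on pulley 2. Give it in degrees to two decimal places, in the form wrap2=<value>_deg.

wrap2=172.35_deg

open belt: β = asin((r2−r1)/C) = asin(-5/75) = -3.8226°
wrap1 = π − 2β = 187.6451°
wrap2 = π + 2β = 172.3549°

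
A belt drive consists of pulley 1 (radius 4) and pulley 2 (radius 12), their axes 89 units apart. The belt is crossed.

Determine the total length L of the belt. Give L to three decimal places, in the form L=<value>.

L=231.150

crossed belt: β = asin((r1+r2)/C) = asin(16/89) = 10.3567°
wrap1 = wrap2 = π + 2β = 200.7133°
tangent length = C·cosβ = 87.5500
L = (r1+r2)·wrap + 2·C·cosβ = 16·3.5031 + 2·87.5500 = 231.1497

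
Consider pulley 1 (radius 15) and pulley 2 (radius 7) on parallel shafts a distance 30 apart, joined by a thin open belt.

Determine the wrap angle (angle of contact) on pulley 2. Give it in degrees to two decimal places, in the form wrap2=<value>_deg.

open belt: β = asin((r2−r1)/C) = asin(-8/30) = -15.4660°
wrap1 = π − 2β = 210.9320°
wrap2 = π + 2β = 149.0680°

wrap2=149.07_deg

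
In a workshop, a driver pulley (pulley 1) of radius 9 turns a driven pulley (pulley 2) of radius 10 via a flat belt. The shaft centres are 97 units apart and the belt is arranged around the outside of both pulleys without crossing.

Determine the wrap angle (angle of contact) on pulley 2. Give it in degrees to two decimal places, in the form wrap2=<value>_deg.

open belt: β = asin((r2−r1)/C) = asin(1/97) = 0.5907°
wrap1 = π − 2β = 178.8186°
wrap2 = π + 2β = 181.1814°

wrap2=181.18_deg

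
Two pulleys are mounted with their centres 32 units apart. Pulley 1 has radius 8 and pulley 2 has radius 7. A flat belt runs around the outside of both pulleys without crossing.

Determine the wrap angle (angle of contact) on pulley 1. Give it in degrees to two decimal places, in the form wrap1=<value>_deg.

wrap1=183.58_deg

open belt: β = asin((r2−r1)/C) = asin(-1/32) = -1.7908°
wrap1 = π − 2β = 183.5816°
wrap2 = π + 2β = 176.4184°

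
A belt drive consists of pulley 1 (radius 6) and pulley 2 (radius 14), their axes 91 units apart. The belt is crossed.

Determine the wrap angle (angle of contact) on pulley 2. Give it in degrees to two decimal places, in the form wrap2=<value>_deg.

crossed belt: β = asin((r1+r2)/C) = asin(20/91) = 12.6961°
wrap1 = wrap2 = π + 2β = 205.3922°

wrap2=205.39_deg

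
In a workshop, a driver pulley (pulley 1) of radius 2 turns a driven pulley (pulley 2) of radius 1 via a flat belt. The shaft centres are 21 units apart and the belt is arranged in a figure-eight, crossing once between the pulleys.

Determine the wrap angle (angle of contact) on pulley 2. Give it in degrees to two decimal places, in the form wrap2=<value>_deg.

crossed belt: β = asin((r1+r2)/C) = asin(3/21) = 8.2132°
wrap1 = wrap2 = π + 2β = 196.4264°

wrap2=196.43_deg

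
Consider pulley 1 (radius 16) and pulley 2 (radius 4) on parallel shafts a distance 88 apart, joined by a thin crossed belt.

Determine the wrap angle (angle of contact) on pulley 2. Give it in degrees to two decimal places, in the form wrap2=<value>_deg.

wrap2=206.27_deg

crossed belt: β = asin((r1+r2)/C) = asin(20/88) = 13.1366°
wrap1 = wrap2 = π + 2β = 206.2731°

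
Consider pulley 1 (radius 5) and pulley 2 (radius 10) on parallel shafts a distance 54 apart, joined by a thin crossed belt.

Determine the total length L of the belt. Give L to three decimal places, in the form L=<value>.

L=159.318

crossed belt: β = asin((r1+r2)/C) = asin(15/54) = 16.1276°
wrap1 = wrap2 = π + 2β = 212.2552°
tangent length = C·cosβ = 51.8748
L = (r1+r2)·wrap + 2·C·cosβ = 15·3.7046 + 2·51.8748 = 159.3180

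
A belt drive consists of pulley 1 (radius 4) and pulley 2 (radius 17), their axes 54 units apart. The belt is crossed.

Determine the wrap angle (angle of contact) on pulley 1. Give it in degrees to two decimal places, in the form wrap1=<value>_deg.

wrap1=225.77_deg

crossed belt: β = asin((r1+r2)/C) = asin(21/54) = 22.8854°
wrap1 = wrap2 = π + 2β = 225.7708°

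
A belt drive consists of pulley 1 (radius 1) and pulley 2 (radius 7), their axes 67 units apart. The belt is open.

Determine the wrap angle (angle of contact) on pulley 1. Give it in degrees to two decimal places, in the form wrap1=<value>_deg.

wrap1=169.72_deg

open belt: β = asin((r2−r1)/C) = asin(6/67) = 5.1378°
wrap1 = π − 2β = 169.7243°
wrap2 = π + 2β = 190.2757°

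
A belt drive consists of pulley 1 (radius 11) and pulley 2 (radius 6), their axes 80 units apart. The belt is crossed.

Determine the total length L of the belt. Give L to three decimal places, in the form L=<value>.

crossed belt: β = asin((r1+r2)/C) = asin(17/80) = 12.2689°
wrap1 = wrap2 = π + 2β = 204.5378°
tangent length = C·cosβ = 78.1729
L = (r1+r2)·wrap + 2·C·cosβ = 17·3.5699 + 2·78.1729 = 217.0334

L=217.033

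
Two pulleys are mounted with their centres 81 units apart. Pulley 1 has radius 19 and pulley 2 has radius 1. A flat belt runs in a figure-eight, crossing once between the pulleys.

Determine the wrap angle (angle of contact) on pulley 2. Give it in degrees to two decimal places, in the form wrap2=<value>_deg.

crossed belt: β = asin((r1+r2)/C) = asin(20/81) = 14.2949°
wrap1 = wrap2 = π + 2β = 208.5899°

wrap2=208.59_deg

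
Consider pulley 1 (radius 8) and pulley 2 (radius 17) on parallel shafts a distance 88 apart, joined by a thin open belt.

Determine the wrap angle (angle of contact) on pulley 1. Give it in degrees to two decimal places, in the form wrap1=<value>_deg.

open belt: β = asin((r2−r1)/C) = asin(9/88) = 5.8701°
wrap1 = π − 2β = 168.2599°
wrap2 = π + 2β = 191.7401°

wrap1=168.26_deg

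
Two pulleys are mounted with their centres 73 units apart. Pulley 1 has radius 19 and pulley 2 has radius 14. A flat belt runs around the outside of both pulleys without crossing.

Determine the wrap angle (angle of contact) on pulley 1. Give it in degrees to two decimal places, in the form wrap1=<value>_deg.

open belt: β = asin((r2−r1)/C) = asin(-5/73) = -3.9274°
wrap1 = π − 2β = 187.8549°
wrap2 = π + 2β = 172.1451°

wrap1=187.85_deg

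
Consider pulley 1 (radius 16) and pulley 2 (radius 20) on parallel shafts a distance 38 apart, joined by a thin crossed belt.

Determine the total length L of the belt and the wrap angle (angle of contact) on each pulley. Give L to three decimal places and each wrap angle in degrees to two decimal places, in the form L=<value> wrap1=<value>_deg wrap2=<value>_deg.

L=227.062 wrap1=322.66_deg wrap2=322.66_deg

crossed belt: β = asin((r1+r2)/C) = asin(36/38) = 71.3283°
wrap1 = wrap2 = π + 2β = 322.6566°
tangent length = C·cosβ = 12.1655
L = (r1+r2)·wrap + 2·C·cosβ = 36·5.6314 + 2·12.1655 = 227.0621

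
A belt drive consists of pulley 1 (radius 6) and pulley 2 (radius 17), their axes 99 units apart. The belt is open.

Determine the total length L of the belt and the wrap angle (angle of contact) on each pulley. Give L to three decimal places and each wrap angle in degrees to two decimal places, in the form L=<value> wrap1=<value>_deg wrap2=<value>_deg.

open belt: β = asin((r2−r1)/C) = asin(11/99) = 6.3794°
wrap1 = π − 2β = 167.2413°
wrap2 = π + 2β = 192.7587°
tangent length = C·cosβ = 98.3870
L = r1·wrap1 + r2·wrap2 + 2·C·cosβ = 6·2.9189 + 17·3.3643 + 2·98.3870 = 271.4801

L=271.480 wrap1=167.24_deg wrap2=192.76_deg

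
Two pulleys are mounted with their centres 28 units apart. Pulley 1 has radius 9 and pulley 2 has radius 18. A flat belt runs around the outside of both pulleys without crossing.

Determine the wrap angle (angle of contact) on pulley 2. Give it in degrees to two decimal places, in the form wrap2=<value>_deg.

open belt: β = asin((r2−r1)/C) = asin(9/28) = 18.7493°
wrap1 = π − 2β = 142.5013°
wrap2 = π + 2β = 217.4987°

wrap2=217.50_deg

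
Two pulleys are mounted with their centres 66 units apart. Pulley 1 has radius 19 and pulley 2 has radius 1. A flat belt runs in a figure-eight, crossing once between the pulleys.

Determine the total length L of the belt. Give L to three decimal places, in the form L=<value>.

L=200.940

crossed belt: β = asin((r1+r2)/C) = asin(20/66) = 17.6397°
wrap1 = wrap2 = π + 2β = 215.2794°
tangent length = C·cosβ = 62.8967
L = (r1+r2)·wrap + 2·C·cosβ = 20·3.7573 + 2·62.8967 = 200.9402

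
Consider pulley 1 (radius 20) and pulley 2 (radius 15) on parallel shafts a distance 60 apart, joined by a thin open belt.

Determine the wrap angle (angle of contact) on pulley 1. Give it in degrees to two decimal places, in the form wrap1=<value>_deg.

wrap1=189.56_deg

open belt: β = asin((r2−r1)/C) = asin(-5/60) = -4.7802°
wrap1 = π − 2β = 189.5604°
wrap2 = π + 2β = 170.4396°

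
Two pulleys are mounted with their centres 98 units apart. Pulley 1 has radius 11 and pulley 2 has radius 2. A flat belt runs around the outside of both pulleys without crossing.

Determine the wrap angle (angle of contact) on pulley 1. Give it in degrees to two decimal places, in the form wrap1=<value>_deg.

wrap1=190.54_deg

open belt: β = asin((r2−r1)/C) = asin(-9/98) = -5.2693°
wrap1 = π − 2β = 190.5386°
wrap2 = π + 2β = 169.4614°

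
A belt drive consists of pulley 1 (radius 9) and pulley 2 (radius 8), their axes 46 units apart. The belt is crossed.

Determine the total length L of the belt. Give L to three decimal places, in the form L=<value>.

crossed belt: β = asin((r1+r2)/C) = asin(17/46) = 21.6888°
wrap1 = wrap2 = π + 2β = 223.3776°
tangent length = C·cosβ = 42.7434
L = (r1+r2)·wrap + 2·C·cosβ = 17·3.8987 + 2·42.7434 = 151.7643

L=151.764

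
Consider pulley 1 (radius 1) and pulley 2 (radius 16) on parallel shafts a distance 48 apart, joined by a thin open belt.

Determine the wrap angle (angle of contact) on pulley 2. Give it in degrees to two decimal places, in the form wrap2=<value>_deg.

wrap2=216.42_deg

open belt: β = asin((r2−r1)/C) = asin(15/48) = 18.2100°
wrap1 = π − 2β = 143.5801°
wrap2 = π + 2β = 216.4199°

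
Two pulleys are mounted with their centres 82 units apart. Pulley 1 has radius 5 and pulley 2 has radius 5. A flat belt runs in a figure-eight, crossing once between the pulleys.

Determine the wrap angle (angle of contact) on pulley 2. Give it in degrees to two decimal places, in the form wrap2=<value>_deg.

crossed belt: β = asin((r1+r2)/C) = asin(10/82) = 7.0047°
wrap1 = wrap2 = π + 2β = 194.0095°

wrap2=194.01_deg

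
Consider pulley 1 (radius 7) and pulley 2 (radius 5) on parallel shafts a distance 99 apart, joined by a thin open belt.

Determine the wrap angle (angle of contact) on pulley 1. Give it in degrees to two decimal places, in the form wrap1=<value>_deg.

wrap1=182.32_deg

open belt: β = asin((r2−r1)/C) = asin(-2/99) = -1.1576°
wrap1 = π − 2β = 182.3151°
wrap2 = π + 2β = 177.6849°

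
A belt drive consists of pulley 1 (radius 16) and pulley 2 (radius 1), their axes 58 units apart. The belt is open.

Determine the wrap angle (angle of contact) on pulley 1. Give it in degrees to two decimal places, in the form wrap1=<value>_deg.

wrap1=209.98_deg

open belt: β = asin((r2−r1)/C) = asin(-15/58) = -14.9882°
wrap1 = π − 2β = 209.9765°
wrap2 = π + 2β = 150.0235°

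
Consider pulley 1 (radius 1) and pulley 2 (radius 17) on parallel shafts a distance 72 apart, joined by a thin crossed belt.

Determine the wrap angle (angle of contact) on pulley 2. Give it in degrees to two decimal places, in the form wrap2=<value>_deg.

wrap2=208.96_deg

crossed belt: β = asin((r1+r2)/C) = asin(18/72) = 14.4775°
wrap1 = wrap2 = π + 2β = 208.9550°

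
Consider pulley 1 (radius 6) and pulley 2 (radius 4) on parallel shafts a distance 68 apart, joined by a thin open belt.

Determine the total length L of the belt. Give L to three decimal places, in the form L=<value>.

L=167.475

open belt: β = asin((r2−r1)/C) = asin(-2/68) = -1.6854°
wrap1 = π − 2β = 183.3708°
wrap2 = π + 2β = 176.6292°
tangent length = C·cosβ = 67.9706
L = r1·wrap1 + r2·wrap2 + 2·C·cosβ = 6·3.2004 + 4·3.0828 + 2·67.9706 = 167.4748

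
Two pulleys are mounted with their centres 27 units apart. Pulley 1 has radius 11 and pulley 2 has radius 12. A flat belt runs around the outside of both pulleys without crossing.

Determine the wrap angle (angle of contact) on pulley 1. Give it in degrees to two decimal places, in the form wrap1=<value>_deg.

open belt: β = asin((r2−r1)/C) = asin(1/27) = 2.1226°
wrap1 = π − 2β = 175.7549°
wrap2 = π + 2β = 184.2451°

wrap1=175.75_deg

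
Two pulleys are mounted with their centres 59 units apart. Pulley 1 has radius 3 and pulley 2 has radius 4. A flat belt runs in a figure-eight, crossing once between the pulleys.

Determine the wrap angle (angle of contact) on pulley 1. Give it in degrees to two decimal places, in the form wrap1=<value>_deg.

crossed belt: β = asin((r1+r2)/C) = asin(7/59) = 6.8139°
wrap1 = wrap2 = π + 2β = 193.6277°

wrap1=193.63_deg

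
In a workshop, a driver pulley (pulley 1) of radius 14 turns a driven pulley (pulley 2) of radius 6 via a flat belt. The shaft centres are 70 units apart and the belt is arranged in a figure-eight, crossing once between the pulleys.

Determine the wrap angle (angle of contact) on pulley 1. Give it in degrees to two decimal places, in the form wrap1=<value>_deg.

wrap1=213.20_deg

crossed belt: β = asin((r1+r2)/C) = asin(20/70) = 16.6015°
wrap1 = wrap2 = π + 2β = 213.2031°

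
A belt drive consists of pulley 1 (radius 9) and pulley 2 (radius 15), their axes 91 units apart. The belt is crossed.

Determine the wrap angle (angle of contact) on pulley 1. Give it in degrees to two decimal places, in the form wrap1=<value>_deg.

wrap1=210.58_deg

crossed belt: β = asin((r1+r2)/C) = asin(24/91) = 15.2919°
wrap1 = wrap2 = π + 2β = 210.5837°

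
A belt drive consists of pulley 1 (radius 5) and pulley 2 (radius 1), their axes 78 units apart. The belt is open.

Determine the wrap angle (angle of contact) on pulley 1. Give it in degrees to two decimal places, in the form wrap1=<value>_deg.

open belt: β = asin((r2−r1)/C) = asin(-4/78) = -2.9395°
wrap1 = π − 2β = 185.8791°
wrap2 = π + 2β = 174.1209°

wrap1=185.88_deg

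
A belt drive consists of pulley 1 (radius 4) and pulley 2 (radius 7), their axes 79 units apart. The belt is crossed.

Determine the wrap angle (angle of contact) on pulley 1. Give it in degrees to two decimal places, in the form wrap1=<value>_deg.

wrap1=196.01_deg

crossed belt: β = asin((r1+r2)/C) = asin(11/79) = 8.0039°
wrap1 = wrap2 = π + 2β = 196.0078°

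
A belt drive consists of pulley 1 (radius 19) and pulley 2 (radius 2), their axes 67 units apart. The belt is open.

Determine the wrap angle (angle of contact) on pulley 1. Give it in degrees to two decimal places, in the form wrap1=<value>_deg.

wrap1=209.40_deg

open belt: β = asin((r2−r1)/C) = asin(-17/67) = -14.6984°
wrap1 = π − 2β = 209.3968°
wrap2 = π + 2β = 150.6032°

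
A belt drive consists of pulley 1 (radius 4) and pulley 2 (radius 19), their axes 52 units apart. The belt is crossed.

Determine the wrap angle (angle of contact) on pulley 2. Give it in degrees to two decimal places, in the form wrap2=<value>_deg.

crossed belt: β = asin((r1+r2)/C) = asin(23/52) = 26.2512°
wrap1 = wrap2 = π + 2β = 232.5024°

wrap2=232.50_deg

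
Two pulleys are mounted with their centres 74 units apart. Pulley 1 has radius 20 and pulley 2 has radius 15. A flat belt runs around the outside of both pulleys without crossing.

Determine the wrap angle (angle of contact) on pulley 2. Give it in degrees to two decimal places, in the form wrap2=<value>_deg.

wrap2=172.25_deg

open belt: β = asin((r2−r1)/C) = asin(-5/74) = -3.8743°
wrap1 = π − 2β = 187.7486°
wrap2 = π + 2β = 172.2514°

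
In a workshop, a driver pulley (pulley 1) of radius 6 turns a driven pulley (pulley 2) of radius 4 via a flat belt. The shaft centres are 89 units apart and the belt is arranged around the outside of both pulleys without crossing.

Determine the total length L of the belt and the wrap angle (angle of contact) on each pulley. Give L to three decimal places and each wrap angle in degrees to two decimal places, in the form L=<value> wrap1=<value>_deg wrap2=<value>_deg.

open belt: β = asin((r2−r1)/C) = asin(-2/89) = -1.2877°
wrap1 = π − 2β = 182.5753°
wrap2 = π + 2β = 177.4247°
tangent length = C·cosβ = 88.9775
L = r1·wrap1 + r2·wrap2 + 2·C·cosβ = 6·3.1865 + 4·3.0966 + 2·88.9775 = 209.4609

L=209.461 wrap1=182.58_deg wrap2=177.42_deg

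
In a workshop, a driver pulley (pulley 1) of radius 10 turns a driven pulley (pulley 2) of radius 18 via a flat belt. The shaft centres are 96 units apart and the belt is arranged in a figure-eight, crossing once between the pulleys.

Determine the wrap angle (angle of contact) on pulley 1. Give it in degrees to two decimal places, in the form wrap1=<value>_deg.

crossed belt: β = asin((r1+r2)/C) = asin(28/96) = 16.9578°
wrap1 = wrap2 = π + 2β = 213.9155°

wrap1=213.92_deg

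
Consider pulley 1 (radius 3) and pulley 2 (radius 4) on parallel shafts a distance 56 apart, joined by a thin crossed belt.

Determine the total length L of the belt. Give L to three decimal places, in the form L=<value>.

crossed belt: β = asin((r1+r2)/C) = asin(7/56) = 7.1808°
wrap1 = wrap2 = π + 2β = 194.3615°
tangent length = C·cosβ = 55.5608
L = (r1+r2)·wrap + 2·C·cosβ = 7·3.3922 + 2·55.5608 = 134.8673

L=134.867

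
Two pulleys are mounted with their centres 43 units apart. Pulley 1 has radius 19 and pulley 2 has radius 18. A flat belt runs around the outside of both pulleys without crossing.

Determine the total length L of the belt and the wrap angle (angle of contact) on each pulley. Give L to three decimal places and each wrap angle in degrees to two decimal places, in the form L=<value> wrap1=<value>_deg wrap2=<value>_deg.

open belt: β = asin((r2−r1)/C) = asin(-1/43) = -1.3326°
wrap1 = π − 2β = 182.6652°
wrap2 = π + 2β = 177.3348°
tangent length = C·cosβ = 42.9884
L = r1·wrap1 + r2·wrap2 + 2·C·cosβ = 19·3.1881 + 18·3.0951 + 2·42.9884 = 202.2622

L=202.262 wrap1=182.67_deg wrap2=177.33_deg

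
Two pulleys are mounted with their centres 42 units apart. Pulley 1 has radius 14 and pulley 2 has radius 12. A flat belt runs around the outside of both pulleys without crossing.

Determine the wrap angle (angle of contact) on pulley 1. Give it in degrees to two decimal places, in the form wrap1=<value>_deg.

wrap1=185.46_deg

open belt: β = asin((r2−r1)/C) = asin(-2/42) = -2.7294°
wrap1 = π − 2β = 185.4588°
wrap2 = π + 2β = 174.5412°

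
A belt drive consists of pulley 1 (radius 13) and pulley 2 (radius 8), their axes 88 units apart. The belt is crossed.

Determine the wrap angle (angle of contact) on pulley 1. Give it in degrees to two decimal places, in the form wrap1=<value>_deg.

crossed belt: β = asin((r1+r2)/C) = asin(21/88) = 13.8061°
wrap1 = wrap2 = π + 2β = 207.6121°

wrap1=207.61_deg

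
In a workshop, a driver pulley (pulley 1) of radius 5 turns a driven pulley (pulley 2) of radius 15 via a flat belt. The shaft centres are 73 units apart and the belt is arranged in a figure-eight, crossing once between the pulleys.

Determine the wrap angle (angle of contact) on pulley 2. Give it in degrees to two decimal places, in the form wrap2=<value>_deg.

crossed belt: β = asin((r1+r2)/C) = asin(20/73) = 15.9008°
wrap1 = wrap2 = π + 2β = 211.8016°

wrap2=211.80_deg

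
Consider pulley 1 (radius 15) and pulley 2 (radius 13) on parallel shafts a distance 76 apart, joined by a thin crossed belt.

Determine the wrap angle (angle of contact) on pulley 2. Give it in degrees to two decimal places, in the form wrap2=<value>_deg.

wrap2=223.24_deg

crossed belt: β = asin((r1+r2)/C) = asin(28/76) = 21.6183°
wrap1 = wrap2 = π + 2β = 223.2365°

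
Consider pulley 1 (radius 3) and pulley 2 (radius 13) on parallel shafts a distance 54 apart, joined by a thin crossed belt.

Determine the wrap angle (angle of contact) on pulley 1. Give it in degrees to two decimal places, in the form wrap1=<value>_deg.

wrap1=214.47_deg

crossed belt: β = asin((r1+r2)/C) = asin(16/54) = 17.2353°
wrap1 = wrap2 = π + 2β = 214.4706°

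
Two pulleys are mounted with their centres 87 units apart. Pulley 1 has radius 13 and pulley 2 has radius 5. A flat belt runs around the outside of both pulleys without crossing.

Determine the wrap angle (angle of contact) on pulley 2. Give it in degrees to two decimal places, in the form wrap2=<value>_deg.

open belt: β = asin((r2−r1)/C) = asin(-8/87) = -5.2760°
wrap1 = π − 2β = 190.5521°
wrap2 = π + 2β = 169.4479°

wrap2=169.45_deg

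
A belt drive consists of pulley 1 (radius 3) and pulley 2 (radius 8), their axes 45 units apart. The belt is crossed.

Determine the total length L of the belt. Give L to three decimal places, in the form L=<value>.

crossed belt: β = asin((r1+r2)/C) = asin(11/45) = 14.1490°
wrap1 = wrap2 = π + 2β = 208.2980°
tangent length = C·cosβ = 43.6348
L = (r1+r2)·wrap + 2·C·cosβ = 11·3.6355 + 2·43.6348 = 127.2600

L=127.260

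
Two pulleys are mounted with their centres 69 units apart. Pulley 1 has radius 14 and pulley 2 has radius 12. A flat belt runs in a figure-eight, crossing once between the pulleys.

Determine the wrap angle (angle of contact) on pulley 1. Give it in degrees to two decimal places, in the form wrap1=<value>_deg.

wrap1=224.27_deg

crossed belt: β = asin((r1+r2)/C) = asin(26/69) = 22.1363°
wrap1 = wrap2 = π + 2β = 224.2726°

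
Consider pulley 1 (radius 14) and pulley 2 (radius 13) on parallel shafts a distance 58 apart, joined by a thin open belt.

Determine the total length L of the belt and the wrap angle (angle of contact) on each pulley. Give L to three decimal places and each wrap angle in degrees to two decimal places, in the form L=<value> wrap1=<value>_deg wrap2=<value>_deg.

open belt: β = asin((r2−r1)/C) = asin(-1/58) = -0.9879°
wrap1 = π − 2β = 181.9758°
wrap2 = π + 2β = 178.0242°
tangent length = C·cosβ = 57.9914
L = r1·wrap1 + r2·wrap2 + 2·C·cosβ = 14·3.1761 + 13·3.1071 + 2·57.9914 = 200.8402

L=200.840 wrap1=181.98_deg wrap2=178.02_deg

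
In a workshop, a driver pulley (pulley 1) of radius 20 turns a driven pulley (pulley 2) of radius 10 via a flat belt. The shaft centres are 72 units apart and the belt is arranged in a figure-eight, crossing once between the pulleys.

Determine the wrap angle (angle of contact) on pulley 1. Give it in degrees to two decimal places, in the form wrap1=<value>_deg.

wrap1=229.25_deg

crossed belt: β = asin((r1+r2)/C) = asin(30/72) = 24.6243°
wrap1 = wrap2 = π + 2β = 229.2486°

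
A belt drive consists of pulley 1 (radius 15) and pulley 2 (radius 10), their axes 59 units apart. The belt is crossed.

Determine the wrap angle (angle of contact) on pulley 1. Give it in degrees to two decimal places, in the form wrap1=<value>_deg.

wrap1=230.14_deg

crossed belt: β = asin((r1+r2)/C) = asin(25/59) = 25.0702°
wrap1 = wrap2 = π + 2β = 230.1405°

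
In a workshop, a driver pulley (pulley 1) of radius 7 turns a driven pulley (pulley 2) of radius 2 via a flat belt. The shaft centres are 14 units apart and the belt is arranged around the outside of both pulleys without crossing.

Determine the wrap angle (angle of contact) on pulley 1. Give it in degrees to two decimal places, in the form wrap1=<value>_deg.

wrap1=221.85_deg

open belt: β = asin((r2−r1)/C) = asin(-5/14) = -20.9248°
wrap1 = π − 2β = 221.8497°
wrap2 = π + 2β = 138.1503°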